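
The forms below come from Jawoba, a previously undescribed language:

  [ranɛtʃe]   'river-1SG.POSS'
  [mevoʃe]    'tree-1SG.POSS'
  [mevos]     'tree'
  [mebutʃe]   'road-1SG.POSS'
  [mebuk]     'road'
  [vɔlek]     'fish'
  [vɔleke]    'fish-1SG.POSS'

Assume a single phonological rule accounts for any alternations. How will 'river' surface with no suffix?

The stem for 'road' ends in [k] in [mebuk] but [tʃ] in [mebutʃe].
But 'fish' keeps [k] in both environments ([vɔlek], [vɔleke]), so there is no rule changing /k/ to [tʃ] before the 1SG.POSS suffix.
Therefore /tʃ/ is basic and [k] is derived by depalatalization (palato-alveolar /tʃ/ and /ʃ/ become [k] and [s] when no front vowel follows).
From [ranɛtʃe] the stem 'river' is /ranɛtʃ/; when no front vowel follows this yields [ranɛk].

[ranɛk]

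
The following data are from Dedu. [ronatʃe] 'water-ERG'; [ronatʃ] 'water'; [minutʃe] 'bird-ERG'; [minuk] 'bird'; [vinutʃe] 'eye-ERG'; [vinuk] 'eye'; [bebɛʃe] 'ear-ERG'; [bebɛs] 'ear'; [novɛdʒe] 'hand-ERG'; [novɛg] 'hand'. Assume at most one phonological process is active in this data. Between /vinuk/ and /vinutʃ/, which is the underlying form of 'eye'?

/vinuk/

The stem for 'eye' ends in [tʃ] in [vinutʃe] but [k] in [vinuk].
But 'water' keeps [tʃ] in both environments ([ronatʃe], [ronatʃ]), so there is no rule changing /tʃ/ to [k] in isolation.
The alternation reflects palatalization before a front vowel: /k/, /g/ and /s/ become palato-alveolar [tʃ], [dʒ] and [ʃ] before a front vowel. /k/ is underlying.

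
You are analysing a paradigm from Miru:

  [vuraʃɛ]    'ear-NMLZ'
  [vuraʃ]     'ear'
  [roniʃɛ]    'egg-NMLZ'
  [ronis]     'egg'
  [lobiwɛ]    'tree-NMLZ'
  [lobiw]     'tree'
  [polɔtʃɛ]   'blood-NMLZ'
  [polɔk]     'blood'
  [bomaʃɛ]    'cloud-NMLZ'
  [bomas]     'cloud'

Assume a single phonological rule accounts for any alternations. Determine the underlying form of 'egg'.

'egg' shows [ʃ] ~ [s] at the end of the stem ([roniʃɛ] vs [ronis]).
The stem 'ear' ([vuraʃɛ], [vuraʃ]) shows [ʃ] unchanged in both environments, so [ʃ] cannot be basic with [s] derived in isolation.
So /s/ is underlying, and a rule of palatalization before a front vowel — /k/ and /s/ become palato-alveolar [tʃ] and [ʃ] before a front vowel — gives [ʃ].

/ronis/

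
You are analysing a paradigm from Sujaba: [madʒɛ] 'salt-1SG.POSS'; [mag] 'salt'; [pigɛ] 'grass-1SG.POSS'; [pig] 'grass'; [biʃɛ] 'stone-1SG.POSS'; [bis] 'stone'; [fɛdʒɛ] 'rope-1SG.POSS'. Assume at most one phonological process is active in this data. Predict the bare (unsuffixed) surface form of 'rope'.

[fɛg]

The root 'salt' surfaces as [madʒɛ] and [mag], with a stem-final [dʒ] ~ [g] alternation.
Compare 'grass', with invariant [g] in [pigɛ] and [pig]: an analysis with underlying /g/ and a rule producing [dʒ] before the 1SG.POSS suffix would wrongly predict alternation here too.
The alternation reflects depalatalization: palato-alveolar /dʒ/ and /ʃ/ become [g] and [s] when no front vowel follows. /dʒ/ is underlying.
The one attested form of 'rope', [fɛdʒɛ], shows underlying /fɛdʒ/. Applying the same rule when no front vowel follows gives [fɛg].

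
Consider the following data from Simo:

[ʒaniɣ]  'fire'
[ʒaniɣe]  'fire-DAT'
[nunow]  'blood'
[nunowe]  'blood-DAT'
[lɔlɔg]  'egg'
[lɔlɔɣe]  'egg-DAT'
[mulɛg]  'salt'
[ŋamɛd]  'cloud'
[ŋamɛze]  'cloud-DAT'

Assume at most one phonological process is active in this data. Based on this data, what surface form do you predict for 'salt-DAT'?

[mulɛɣe]

'egg' shows [g] ~ [ɣ] at the end of the stem ([lɔlɔg] vs [lɔlɔɣe]).
If /ɣ/ were underlying and a rule turned it into [g] in isolation, 'fire' would also alternate; but it has [ɣ] in both [ʒaniɣ] and [ʒaniɣe].
The alternation reflects intervocalic spirantization: voiced stops become fricatives between vowels. /g/ is underlying.
From [mulɛg] the stem 'salt' is /mulɛg/; between vowels this yields [mulɛɣe].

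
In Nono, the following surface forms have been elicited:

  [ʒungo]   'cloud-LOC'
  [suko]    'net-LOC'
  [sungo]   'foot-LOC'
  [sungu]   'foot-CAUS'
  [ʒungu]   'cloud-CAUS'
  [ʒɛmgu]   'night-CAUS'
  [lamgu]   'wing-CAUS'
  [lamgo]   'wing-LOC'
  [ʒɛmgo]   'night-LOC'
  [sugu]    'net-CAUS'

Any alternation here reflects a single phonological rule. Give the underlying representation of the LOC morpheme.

/-ko/

The LOC morpheme has two allomorphs, [-go] and [-ko].
The CAUS suffix, which begins with [g], is invariant after every stem; so [g] is not altered by any rule here.
So the underlying form is /-ko/, and voiceless stops become voiced after a nasal.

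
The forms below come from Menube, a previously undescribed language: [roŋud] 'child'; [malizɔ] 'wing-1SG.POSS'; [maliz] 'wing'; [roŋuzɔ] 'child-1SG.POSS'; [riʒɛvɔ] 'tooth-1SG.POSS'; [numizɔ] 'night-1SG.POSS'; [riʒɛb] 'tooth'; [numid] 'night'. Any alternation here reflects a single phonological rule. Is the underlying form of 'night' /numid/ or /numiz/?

In [numizɔ] and [numid] the final segment of 'night' alternates: [z] ~ [d].
Compare 'wing', with invariant [z] in [malizɔ] and [maliz]: an analysis with underlying /z/ and a rule producing [d] in isolation would wrongly predict alternation here too.
The alternation reflects intervocalic spirantization: voiced stops become fricatives between vowels. /d/ is underlying.

/numid/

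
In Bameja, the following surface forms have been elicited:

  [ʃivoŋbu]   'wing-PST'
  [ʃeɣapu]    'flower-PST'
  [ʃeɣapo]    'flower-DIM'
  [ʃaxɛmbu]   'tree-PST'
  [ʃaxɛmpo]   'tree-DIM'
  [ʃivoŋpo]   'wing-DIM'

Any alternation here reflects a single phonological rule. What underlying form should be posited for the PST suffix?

/-bu/

The PST morpheme has two allomorphs, [-bu] and [-pu].
By contrast the DIM suffix keeps its initial [p] throughout — that segment must be underlying.
So the underlying form is /-bu/, and voiced stops become voiceless after a vowel.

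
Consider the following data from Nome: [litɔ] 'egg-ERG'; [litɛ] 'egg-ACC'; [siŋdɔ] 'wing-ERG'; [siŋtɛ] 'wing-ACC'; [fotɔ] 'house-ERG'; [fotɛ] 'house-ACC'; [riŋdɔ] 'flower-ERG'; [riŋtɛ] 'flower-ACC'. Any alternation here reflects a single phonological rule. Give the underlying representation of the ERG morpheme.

The ERG suffix surfaces as [-dɔ] and [-tɔ], depending on the final segment of the stem.
By contrast the ACC suffix keeps its initial [t] throughout — that segment must be underlying.
So the underlying form is /-dɔ/, and voiced stops become voiceless after a vowel.

/-dɔ/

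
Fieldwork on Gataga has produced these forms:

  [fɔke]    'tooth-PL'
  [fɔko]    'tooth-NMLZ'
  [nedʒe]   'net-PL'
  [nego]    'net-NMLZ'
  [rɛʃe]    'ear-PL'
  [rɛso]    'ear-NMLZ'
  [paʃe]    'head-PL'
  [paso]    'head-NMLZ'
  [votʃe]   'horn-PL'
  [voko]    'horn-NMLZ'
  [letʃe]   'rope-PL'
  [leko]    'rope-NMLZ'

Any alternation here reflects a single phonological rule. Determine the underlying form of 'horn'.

/votʃ/

'horn' shows [tʃ] ~ [k] at the end of the stem ([votʃe] vs [voko]).
Compare 'tooth', with invariant [k] in [fɔke] and [fɔko]: an analysis with underlying /k/ and a rule producing [tʃ] before the PL suffix would wrongly predict alternation here too.
So /tʃ/ is underlying, and a rule of depalatalization — palato-alveolar /tʃ/, /dʒ/ and /ʃ/ become [k], [g] and [s] when no front vowel follows — gives [k].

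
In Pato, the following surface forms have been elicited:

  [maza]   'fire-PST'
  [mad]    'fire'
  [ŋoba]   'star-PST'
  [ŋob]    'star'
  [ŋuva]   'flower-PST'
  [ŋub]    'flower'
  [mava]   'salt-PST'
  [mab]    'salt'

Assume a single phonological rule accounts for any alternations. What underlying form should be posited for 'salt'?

The root 'salt' surfaces as [mava] and [mab], with a stem-final [v] ~ [b] alternation.
The stem 'star' ([ŋoba], [ŋob]) shows [b] unchanged in both environments, so [b] cannot be basic with [v] derived before the PST suffix.
The alternation reflects word-final hardening: voiced fricatives become stops word-finally. /v/ is underlying.
So 'salt' = /mav/.

/mav/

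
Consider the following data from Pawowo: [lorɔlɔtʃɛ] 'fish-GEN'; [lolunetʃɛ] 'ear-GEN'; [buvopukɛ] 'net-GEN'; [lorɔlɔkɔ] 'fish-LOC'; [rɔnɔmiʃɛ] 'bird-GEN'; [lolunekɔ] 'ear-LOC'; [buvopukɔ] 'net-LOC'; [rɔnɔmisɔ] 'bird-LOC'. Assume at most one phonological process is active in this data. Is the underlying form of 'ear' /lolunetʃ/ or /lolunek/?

In [lolunetʃɛ] and [lolunekɔ] the final segment of 'ear' alternates: [tʃ] ~ [k].
The stem 'net' ([buvopukɛ], [buvopukɔ]) shows [k] unchanged in both environments, so [k] cannot be basic with [tʃ] derived before the GEN suffix.
Therefore /tʃ/ is basic and [k] is derived by depalatalization (palato-alveolar /tʃ/ and /ʃ/ become [k] and [s] when no front vowel follows).

/lolunetʃ/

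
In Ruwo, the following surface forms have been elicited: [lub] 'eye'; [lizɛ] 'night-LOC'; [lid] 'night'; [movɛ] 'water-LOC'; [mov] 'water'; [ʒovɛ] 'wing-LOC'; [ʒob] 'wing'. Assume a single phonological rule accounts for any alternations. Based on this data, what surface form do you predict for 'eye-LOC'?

In [ʒovɛ] and [ʒob] the final segment of 'wing' alternates: [v] ~ [b].
Compare 'water', with invariant [v] in [movɛ] and [mov]: an analysis with underlying /v/ and a rule producing [b] in isolation would wrongly predict alternation here too.
So /b/ is underlying, and a rule of intervocalic spirantization — voiced stops become fricatives between vowels — gives [v].
The one attested form of 'eye', [lub], shows underlying /lub/. Applying the same rule between vowels gives [luvɛ].

[luvɛ]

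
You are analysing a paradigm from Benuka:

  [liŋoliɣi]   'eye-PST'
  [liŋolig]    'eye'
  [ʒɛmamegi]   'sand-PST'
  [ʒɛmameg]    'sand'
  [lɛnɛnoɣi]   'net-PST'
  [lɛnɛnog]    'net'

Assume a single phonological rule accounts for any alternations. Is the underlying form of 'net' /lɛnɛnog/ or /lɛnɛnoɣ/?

/lɛnɛnoɣ/

'net' shows [ɣ] ~ [g] at the end of the stem ([lɛnɛnoɣi] vs [lɛnɛnog]).
If /g/ were underlying and a rule turned it into [ɣ] before the PST suffix, 'sand' would also alternate; but it has [g] in both [ʒɛmamegi] and [ʒɛmameg].
The underlying segment must be /ɣ/; voiced fricatives become stops word-finally, yielding [g] there.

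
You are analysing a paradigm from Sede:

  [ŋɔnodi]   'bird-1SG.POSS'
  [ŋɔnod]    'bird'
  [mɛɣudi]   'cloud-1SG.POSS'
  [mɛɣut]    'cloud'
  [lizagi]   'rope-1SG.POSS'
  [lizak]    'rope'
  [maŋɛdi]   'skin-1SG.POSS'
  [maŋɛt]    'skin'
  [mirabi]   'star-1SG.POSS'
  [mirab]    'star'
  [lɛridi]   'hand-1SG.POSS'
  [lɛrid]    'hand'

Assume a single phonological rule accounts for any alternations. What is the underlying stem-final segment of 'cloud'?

/t/

'cloud' shows [d] ~ [t] at the end of the stem ([mɛɣudi] vs [mɛɣut]).
But 'hand' keeps [d] in both environments ([lɛridi], [lɛrid]), so there is no rule changing /d/ to [t] in isolation.
The alternation reflects intervocalic voicing: voiceless stops become voiced between vowels. /t/ is underlying.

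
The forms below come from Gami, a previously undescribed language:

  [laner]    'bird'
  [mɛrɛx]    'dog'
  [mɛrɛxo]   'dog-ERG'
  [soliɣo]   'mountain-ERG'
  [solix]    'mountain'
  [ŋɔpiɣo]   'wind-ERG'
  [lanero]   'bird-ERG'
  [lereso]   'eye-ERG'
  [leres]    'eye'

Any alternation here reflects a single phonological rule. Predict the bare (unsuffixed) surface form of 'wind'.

In [soliɣo] and [solix] the final segment of 'mountain' alternates: [ɣ] ~ [x].
But 'dog' keeps [x] in both environments ([mɛrɛxo], [mɛrɛx]), so there is no rule changing /x/ to [ɣ] before the ERG suffix.
Therefore /ɣ/ is basic and [x] is derived by word-final obstruent devoicing (voiced obstruents become voiceless word-finally).
The one attested form of 'wind', [ŋɔpiɣo], shows underlying /ŋɔpiɣ/. Applying the same rule word-finally gives [ŋɔpix].

[ŋɔpix]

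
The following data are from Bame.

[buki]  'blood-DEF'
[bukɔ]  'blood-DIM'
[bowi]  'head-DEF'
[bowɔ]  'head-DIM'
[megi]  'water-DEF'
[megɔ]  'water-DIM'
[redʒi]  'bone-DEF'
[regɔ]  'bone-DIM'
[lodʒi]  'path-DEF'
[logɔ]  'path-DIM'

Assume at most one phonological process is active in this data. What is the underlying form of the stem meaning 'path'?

In [lodʒi] and [logɔ] the final segment of 'path' alternates: [dʒ] ~ [g].
The stem 'water' ([megi], [megɔ]) shows [g] unchanged in both environments, so [g] cannot be basic with [dʒ] derived before the DEF suffix.
The underlying segment must be /dʒ/; palato-alveolar /dʒ/ becomes [g] when no front vowel follows, yielding [g] there.
Hence 'path' is /lodʒ/ underlyingly.

/lodʒ/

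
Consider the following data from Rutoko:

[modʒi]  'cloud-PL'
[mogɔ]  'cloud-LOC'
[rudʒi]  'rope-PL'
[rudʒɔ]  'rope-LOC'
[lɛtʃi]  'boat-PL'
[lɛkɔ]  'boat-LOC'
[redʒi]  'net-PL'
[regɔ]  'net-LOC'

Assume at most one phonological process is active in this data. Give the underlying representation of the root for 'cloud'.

/mog/

In [modʒi] and [mogɔ] the final segment of 'cloud' alternates: [dʒ] ~ [g].
But 'rope' keeps [dʒ] in both environments ([rudʒi], [rudʒɔ]), so there is no rule changing /dʒ/ to [g] before the LOC suffix.
Therefore /g/ is basic and [dʒ] is derived by palatalization before a front vowel (/k/ and /g/ become palato-alveolar [tʃ] and [dʒ] before a front vowel).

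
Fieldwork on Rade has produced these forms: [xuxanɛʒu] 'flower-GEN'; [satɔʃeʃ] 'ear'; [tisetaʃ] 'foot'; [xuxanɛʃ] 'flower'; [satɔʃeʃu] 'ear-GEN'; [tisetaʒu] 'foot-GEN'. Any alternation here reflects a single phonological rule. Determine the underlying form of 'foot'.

/tisetaʒ/

'foot' shows [ʒ] ~ [ʃ] at the end of the stem ([tisetaʒu] vs [tisetaʃ]).
If /ʃ/ were underlying and a rule turned it into [ʒ] before the GEN suffix, 'ear' would also alternate; but it has [ʃ] in both [satɔʃeʃu] and [satɔʃeʃ].
Therefore /ʒ/ is basic and [ʃ] is derived by word-final obstruent devoicing (voiced obstruents become voiceless word-finally).
So 'foot' = /tisetaʒ/.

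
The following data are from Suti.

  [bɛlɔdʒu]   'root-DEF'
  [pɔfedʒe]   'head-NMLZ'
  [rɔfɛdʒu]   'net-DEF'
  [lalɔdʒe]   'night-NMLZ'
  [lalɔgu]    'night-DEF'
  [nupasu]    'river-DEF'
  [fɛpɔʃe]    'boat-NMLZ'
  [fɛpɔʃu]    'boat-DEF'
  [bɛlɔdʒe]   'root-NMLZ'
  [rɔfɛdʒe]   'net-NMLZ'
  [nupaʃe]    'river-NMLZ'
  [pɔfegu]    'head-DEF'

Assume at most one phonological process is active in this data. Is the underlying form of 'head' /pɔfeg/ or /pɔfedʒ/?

The root 'head' surfaces as [pɔfegu] and [pɔfedʒe], with a stem-final [g] ~ [dʒ] alternation.
But 'net' keeps [dʒ] in both environments ([rɔfɛdʒu], [rɔfɛdʒe]), so there is no rule changing /dʒ/ to [g] before the DEF suffix.
Therefore /g/ is basic and [dʒ] is derived by palatalization before a front vowel (/g/ and /s/ become palato-alveolar [dʒ] and [ʃ] before a front vowel).

/pɔfeg/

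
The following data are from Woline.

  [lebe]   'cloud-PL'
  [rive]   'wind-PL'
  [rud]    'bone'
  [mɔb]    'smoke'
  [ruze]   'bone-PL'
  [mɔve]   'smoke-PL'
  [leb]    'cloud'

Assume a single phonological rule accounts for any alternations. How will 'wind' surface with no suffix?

[rib]

The stem for 'smoke' ends in [v] in [mɔve] but [b] in [mɔb].
The stem 'cloud' ([lebe], [leb]) shows [b] unchanged in both environments, so [b] cannot be basic with [v] derived before the PL suffix.
The alternation reflects word-final hardening: voiced fricatives become stops word-finally. /v/ is underlying.
The one attested form of 'wind', [rive], shows underlying /riv/. Applying the same rule word-finally gives [rib].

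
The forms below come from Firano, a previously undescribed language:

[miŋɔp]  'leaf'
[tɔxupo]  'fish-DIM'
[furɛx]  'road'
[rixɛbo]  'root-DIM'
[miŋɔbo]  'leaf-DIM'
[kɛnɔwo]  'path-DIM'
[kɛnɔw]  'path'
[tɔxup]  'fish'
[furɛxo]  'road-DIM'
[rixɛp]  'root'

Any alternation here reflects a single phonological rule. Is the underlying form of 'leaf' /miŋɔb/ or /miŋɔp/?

/miŋɔb/

The stem for 'leaf' ends in [p] in [miŋɔp] but [b] in [miŋɔbo].
The stem 'fish' ([tɔxup], [tɔxupo]) shows [p] unchanged in both environments, so [p] cannot be basic with [b] derived before the DIM suffix.
The alternation reflects word-final obstruent devoicing: voiced obstruents become voiceless word-finally. /b/ is underlying.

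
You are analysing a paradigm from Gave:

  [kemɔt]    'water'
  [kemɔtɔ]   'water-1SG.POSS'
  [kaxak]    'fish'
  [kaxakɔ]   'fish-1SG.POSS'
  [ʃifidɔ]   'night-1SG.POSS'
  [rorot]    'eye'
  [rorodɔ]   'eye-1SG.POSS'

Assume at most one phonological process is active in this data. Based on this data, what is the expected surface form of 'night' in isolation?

'eye' shows [t] ~ [d] at the end of the stem ([rorot] vs [rorodɔ]).
But 'water' keeps [t] in both environments ([kemɔt], [kemɔtɔ]), so there is no rule changing /t/ to [d] before the 1SG.POSS suffix.
Therefore /d/ is basic and [t] is derived by word-final obstruent devoicing (voiced obstruents become voiceless word-finally).
The one attested form of 'night', [ʃifidɔ], shows underlying /ʃifid/. Applying the same rule word-finally gives [ʃifit].

[ʃifit]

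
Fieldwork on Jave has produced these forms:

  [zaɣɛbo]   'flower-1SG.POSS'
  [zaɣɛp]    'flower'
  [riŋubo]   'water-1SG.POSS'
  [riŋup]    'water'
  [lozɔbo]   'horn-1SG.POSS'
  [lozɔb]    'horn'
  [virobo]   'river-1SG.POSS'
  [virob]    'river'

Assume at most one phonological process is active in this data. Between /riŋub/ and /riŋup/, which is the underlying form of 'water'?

'water' shows [b] ~ [p] at the end of the stem ([riŋubo] vs [riŋup]).
But 'horn' keeps [b] in both environments ([lozɔbo], [lozɔb]), so there is no rule changing /b/ to [p] in isolation.
The underlying segment must be /p/; voiceless stops become voiced between vowels, yielding [b] there.

/riŋup/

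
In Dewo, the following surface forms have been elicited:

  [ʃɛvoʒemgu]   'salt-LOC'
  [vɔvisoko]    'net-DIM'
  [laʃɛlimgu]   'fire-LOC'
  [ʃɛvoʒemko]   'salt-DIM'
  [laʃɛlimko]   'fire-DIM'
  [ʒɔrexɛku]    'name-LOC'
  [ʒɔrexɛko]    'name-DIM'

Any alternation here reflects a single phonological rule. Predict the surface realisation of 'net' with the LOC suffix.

The LOC suffix surfaces as [-gu] and [-ku], depending on the final segment of the stem.
The DIM suffix, which begins with [k], is invariant after every stem; so [k] is not altered by any rule here.
So the underlying form is /-gu/, and voiced stops become voiceless after a vowel.
After 'net', which ends in a vowel, the suffix surfaces as [-ku], giving [vɔvisoku].

[vɔvisoku]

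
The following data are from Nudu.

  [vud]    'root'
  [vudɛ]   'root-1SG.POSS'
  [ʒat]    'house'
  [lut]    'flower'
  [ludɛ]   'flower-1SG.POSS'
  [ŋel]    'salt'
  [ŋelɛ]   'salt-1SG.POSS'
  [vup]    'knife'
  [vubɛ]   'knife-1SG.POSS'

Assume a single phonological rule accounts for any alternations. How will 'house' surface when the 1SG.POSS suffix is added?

[ʒadɛ]

The root 'flower' surfaces as [lut] and [ludɛ], with a stem-final [t] ~ [d] alternation.
But 'root' keeps [d] in both environments ([vud], [vudɛ]), so there is no rule changing /d/ to [t] in isolation.
Therefore /t/ is basic and [d] is derived by intervocalic voicing (voiceless stops become voiced between vowels).
The one attested form of 'house', [ʒat], shows underlying /ʒat/. Applying the same rule between vowels gives [ʒadɛ].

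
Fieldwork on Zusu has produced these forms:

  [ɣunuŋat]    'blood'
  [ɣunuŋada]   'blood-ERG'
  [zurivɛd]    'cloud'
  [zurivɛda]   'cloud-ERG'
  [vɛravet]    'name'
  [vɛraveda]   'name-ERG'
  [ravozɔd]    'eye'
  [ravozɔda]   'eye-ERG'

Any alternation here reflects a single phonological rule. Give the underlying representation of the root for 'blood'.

The root 'blood' surfaces as [ɣunuŋat] and [ɣunuŋada], with a stem-final [t] ~ [d] alternation.
Compare 'eye', with invariant [d] in [ravozɔd] and [ravozɔda]: an analysis with underlying /d/ and a rule producing [t] in isolation would wrongly predict alternation here too.
Therefore /t/ is basic and [d] is derived by intervocalic voicing (voiceless stops become voiced between vowels).

/ɣunuŋat/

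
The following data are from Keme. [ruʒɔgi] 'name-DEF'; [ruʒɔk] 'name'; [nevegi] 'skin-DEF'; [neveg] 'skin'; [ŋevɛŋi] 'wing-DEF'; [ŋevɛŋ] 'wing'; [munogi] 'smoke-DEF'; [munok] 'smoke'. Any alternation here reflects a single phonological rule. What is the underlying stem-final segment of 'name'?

/k/

'name' shows [g] ~ [k] at the end of the stem ([ruʒɔgi] vs [ruʒɔk]).
Compare 'skin', with invariant [g] in [nevegi] and [neveg]: an analysis with underlying /g/ and a rule producing [k] in isolation would wrongly predict alternation here too.
So /k/ is underlying, and a rule of intervocalic voicing — voiceless stops become voiced between vowels — gives [g].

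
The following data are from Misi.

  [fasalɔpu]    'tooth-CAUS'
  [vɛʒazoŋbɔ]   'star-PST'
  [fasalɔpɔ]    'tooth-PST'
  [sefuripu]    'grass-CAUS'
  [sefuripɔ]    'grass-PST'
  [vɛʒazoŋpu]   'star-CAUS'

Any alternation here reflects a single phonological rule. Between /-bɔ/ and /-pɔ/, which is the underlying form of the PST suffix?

/-bɔ/

The PST morpheme has two allomorphs, [-bɔ] and [-pɔ].
The CAUS suffix, which begins with [p], is invariant after every stem; so [p] is not altered by any rule here.
The PST suffix is therefore /-bɔ/ underlyingly, with post-vocalic devoicing: voiced stops become voiceless after a vowel.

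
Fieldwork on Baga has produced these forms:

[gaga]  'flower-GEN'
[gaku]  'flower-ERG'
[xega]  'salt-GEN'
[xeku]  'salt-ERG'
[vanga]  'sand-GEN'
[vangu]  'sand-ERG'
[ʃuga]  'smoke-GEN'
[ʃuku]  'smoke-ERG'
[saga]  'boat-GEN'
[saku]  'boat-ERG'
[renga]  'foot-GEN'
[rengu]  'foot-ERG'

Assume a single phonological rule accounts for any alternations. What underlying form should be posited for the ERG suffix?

/-ku/

The ERG morpheme has two allomorphs, [-gu] and [-ku].
By contrast the GEN suffix keeps its initial [g] throughout — that segment must be underlying.
The ERG suffix is therefore /-ku/ underlyingly, with post-nasal voicing: voiceless stops become voiced after a nasal.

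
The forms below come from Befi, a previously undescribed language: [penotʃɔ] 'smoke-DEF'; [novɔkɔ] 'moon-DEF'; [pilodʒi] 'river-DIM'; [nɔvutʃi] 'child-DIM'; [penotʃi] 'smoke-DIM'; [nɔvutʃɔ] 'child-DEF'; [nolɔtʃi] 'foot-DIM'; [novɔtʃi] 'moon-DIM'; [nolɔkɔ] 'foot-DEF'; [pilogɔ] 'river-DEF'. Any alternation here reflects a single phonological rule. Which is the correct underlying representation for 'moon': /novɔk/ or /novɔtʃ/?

The root 'moon' surfaces as [novɔkɔ] and [novɔtʃi], with a stem-final [k] ~ [tʃ] alternation.
Compare 'child', with invariant [tʃ] in [nɔvutʃɔ] and [nɔvutʃi]: an analysis with underlying /tʃ/ and a rule producing [k] before the DEF suffix would wrongly predict alternation here too.
The underlying segment must be /k/; /k/ and /g/ become palato-alveolar [tʃ] and [dʒ] before a front vowel, yielding [tʃ] there.

/novɔk/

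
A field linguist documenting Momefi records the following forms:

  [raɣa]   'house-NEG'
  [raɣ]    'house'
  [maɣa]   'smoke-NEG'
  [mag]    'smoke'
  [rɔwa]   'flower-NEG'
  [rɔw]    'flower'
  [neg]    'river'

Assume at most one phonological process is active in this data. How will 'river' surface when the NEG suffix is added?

[neɣa]

'smoke' shows [ɣ] ~ [g] at the end of the stem ([maɣa] vs [mag]).
The stem 'house' ([raɣa], [raɣ]) shows [ɣ] unchanged in both environments, so [ɣ] cannot be basic with [g] derived in isolation.
The underlying segment must be /g/; voiced stops become fricatives between vowels, yielding [ɣ] there.
The one attested form of 'river', [neg], shows underlying /neg/. Applying the same rule between vowels gives [neɣa].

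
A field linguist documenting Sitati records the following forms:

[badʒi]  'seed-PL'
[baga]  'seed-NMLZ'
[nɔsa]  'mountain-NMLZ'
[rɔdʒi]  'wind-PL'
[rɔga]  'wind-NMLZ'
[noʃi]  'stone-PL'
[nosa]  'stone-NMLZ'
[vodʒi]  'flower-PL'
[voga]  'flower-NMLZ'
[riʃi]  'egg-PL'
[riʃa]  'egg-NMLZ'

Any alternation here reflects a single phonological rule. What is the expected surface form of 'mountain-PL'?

The stem for 'stone' ends in [ʃ] in [noʃi] but [s] in [nosa].
Compare 'egg', with invariant [ʃ] in [riʃi] and [riʃa]: an analysis with underlying /ʃ/ and a rule producing [s] before the NMLZ suffix would wrongly predict alternation here too.
The alternation reflects palatalization before a front vowel: /g/ and /s/ become palato-alveolar [dʒ] and [ʃ] before a front vowel. /s/ is underlying.
From [nɔsa] the stem 'mountain' is /nɔs/; before a front vowel this yields [nɔʃi].

[nɔʃi]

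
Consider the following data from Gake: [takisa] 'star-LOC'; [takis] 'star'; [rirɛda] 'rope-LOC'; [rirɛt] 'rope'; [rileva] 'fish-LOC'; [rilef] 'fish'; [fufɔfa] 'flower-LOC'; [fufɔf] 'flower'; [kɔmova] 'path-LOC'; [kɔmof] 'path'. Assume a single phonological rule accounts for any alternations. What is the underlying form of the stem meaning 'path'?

In [kɔmova] and [kɔmof] the final segment of 'path' alternates: [v] ~ [f].
But 'flower' keeps [f] in both environments ([fufɔfa], [fufɔf]), so there is no rule changing /f/ to [v] before the LOC suffix.
The alternation reflects word-final obstruent devoicing: voiced obstruents become voiceless word-finally. /v/ is underlying.

/kɔmov/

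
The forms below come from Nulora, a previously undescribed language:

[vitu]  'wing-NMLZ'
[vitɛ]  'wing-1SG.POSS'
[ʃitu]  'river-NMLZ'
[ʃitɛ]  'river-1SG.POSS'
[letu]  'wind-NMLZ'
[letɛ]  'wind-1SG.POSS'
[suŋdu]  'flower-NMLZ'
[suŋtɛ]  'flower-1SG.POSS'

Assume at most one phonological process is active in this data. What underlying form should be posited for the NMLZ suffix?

/-du/

The NMLZ morpheme has two allomorphs, [-du] and [-tu].
By contrast the 1SG.POSS suffix keeps its initial [t] throughout — that segment must be underlying.
The NMLZ suffix is therefore /-du/ underlyingly, with post-vocalic devoicing: voiced stops become voiceless after a vowel.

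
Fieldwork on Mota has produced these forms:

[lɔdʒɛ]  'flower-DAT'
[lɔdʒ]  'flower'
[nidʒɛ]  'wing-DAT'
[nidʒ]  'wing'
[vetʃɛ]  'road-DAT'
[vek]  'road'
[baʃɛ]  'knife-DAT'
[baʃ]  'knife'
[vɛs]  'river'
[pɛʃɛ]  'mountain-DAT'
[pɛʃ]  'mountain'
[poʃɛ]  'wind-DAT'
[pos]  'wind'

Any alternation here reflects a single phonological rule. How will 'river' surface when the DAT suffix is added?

In [poʃɛ] and [pos] the final segment of 'wind' alternates: [ʃ] ~ [s].
If /ʃ/ were underlying and a rule turned it into [s] in isolation, 'knife' would also alternate; but it has [ʃ] in both [baʃɛ] and [baʃ].
Therefore /s/ is basic and [ʃ] is derived by palatalization before a front vowel (/k/ and /s/ become palato-alveolar [tʃ] and [ʃ] before a front vowel).
The one attested form of 'river', [vɛs], shows underlying /vɛs/. Applying the same rule before a front vowel gives [vɛʃɛ].

[vɛʃɛ]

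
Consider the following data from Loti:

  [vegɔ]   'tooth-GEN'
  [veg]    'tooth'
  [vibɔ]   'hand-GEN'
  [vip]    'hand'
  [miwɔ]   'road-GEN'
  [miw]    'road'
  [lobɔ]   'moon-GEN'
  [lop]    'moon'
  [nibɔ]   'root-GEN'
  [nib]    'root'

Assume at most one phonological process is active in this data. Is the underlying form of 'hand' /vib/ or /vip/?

The root 'hand' surfaces as [vibɔ] and [vip], with a stem-final [b] ~ [p] alternation.
The stem 'root' ([nibɔ], [nib]) shows [b] unchanged in both environments, so [b] cannot be basic with [p] derived in isolation.
Therefore /p/ is basic and [b] is derived by intervocalic voicing (voiceless stops become voiced between vowels).

/vip/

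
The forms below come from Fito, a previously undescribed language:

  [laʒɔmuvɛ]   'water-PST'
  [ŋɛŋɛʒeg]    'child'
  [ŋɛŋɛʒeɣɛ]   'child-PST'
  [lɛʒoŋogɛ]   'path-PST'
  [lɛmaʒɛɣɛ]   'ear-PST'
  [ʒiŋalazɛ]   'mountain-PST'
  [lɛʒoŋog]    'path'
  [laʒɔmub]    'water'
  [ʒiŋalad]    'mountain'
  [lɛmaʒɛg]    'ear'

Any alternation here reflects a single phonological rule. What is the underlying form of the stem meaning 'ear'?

The stem for 'ear' ends in [ɣ] in [lɛmaʒɛɣɛ] but [g] in [lɛmaʒɛg].
The stem 'path' ([lɛʒoŋogɛ], [lɛʒoŋog]) shows [g] unchanged in both environments, so [g] cannot be basic with [ɣ] derived before the PST suffix.
Therefore /ɣ/ is basic and [g] is derived by word-final hardening (voiced fricatives become stops word-finally).
So 'ear' = /lɛmaʒɛɣ/.

/lɛmaʒɛɣ/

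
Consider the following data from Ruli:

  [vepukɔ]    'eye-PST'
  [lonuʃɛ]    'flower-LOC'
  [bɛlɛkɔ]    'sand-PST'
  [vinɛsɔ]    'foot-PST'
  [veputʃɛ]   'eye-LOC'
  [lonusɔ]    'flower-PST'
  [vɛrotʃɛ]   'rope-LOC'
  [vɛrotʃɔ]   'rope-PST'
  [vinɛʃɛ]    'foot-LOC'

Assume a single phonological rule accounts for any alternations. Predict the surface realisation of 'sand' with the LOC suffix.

The root 'eye' surfaces as [veputʃɛ] and [vepukɔ], with a stem-final [tʃ] ~ [k] alternation.
The stem 'rope' ([vɛrotʃɛ], [vɛrotʃɔ]) shows [tʃ] unchanged in both environments, so [tʃ] cannot be basic with [k] derived before the PST suffix.
The underlying segment must be /k/; /k/ and /s/ become palato-alveolar [tʃ] and [ʃ] before a front vowel, yielding [tʃ] there.
The one attested form of 'sand', [bɛlɛkɔ], shows underlying /bɛlɛk/. Applying the same rule before a front vowel gives [bɛlɛtʃɛ].

[bɛlɛtʃɛ]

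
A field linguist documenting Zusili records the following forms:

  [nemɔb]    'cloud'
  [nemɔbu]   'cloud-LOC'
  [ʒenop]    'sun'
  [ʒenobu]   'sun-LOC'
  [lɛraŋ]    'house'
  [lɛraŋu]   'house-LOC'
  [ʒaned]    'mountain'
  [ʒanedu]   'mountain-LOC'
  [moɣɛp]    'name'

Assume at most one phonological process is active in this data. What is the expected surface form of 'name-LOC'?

The root 'sun' surfaces as [ʒenop] and [ʒenobu], with a stem-final [p] ~ [b] alternation.
The stem 'cloud' ([nemɔb], [nemɔbu]) shows [b] unchanged in both environments, so [b] cannot be basic with [p] derived in isolation.
Therefore /p/ is basic and [b] is derived by intervocalic voicing (voiceless stops become voiced between vowels).
From [moɣɛp] the stem 'name' is /moɣɛp/; between vowels this yields [moɣɛbu].

[moɣɛbu]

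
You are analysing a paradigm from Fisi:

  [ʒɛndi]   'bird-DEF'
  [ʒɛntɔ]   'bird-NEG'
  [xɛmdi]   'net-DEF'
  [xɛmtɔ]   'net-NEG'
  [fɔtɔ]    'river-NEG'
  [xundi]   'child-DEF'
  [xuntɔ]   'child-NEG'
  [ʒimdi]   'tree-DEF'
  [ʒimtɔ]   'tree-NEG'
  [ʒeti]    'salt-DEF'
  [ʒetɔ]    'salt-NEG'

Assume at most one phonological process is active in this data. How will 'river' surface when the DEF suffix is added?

[fɔti]

The DEF morpheme has two allomorphs, [-di] and [-ti].
The NEG suffix, which begins with [t], is invariant after every stem; so [t] is not altered by any rule here.
The DEF suffix is therefore /-di/ underlyingly, with post-vocalic devoicing: voiced stops become voiceless after a vowel.
After 'river', which ends in a vowel, the suffix surfaces as [-ti], giving [fɔti].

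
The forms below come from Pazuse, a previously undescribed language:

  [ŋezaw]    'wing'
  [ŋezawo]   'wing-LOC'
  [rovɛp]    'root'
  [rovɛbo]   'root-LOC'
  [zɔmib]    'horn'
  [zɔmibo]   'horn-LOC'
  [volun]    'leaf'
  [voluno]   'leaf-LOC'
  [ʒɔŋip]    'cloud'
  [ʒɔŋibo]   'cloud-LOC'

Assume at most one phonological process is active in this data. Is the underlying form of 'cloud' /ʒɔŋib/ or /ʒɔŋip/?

/ʒɔŋip/

The root 'cloud' surfaces as [ʒɔŋip] and [ʒɔŋibo], with a stem-final [p] ~ [b] alternation.
If /b/ were underlying and a rule turned it into [p] in isolation, 'horn' would also alternate; but it has [b] in both [zɔmib] and [zɔmibo].
Therefore /p/ is basic and [b] is derived by intervocalic voicing (voiceless stops become voiced between vowels).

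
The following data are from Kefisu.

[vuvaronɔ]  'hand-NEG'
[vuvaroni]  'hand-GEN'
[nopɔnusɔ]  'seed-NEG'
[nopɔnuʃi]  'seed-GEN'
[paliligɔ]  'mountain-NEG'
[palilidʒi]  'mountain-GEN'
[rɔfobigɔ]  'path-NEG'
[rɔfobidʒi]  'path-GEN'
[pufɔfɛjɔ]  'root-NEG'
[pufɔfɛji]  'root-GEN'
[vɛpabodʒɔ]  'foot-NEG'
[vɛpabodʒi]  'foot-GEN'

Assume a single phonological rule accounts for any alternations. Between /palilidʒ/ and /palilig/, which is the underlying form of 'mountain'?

'mountain' shows [g] ~ [dʒ] at the end of the stem ([paliligɔ] vs [palilidʒi]).
The stem 'foot' ([vɛpabodʒɔ], [vɛpabodʒi]) shows [dʒ] unchanged in both environments, so [dʒ] cannot be basic with [g] derived before the NEG suffix.
The underlying segment must be /g/; /g/ and /s/ become palato-alveolar [dʒ] and [ʃ] before a front vowel, yielding [dʒ] there.

/palilig/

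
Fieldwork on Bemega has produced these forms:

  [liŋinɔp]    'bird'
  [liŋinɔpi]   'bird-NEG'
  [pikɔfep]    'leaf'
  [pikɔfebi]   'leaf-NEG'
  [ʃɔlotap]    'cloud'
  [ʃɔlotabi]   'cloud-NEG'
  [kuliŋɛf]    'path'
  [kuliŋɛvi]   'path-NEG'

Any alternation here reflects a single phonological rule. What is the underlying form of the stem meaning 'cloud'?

The stem for 'cloud' ends in [p] in [ʃɔlotap] but [b] in [ʃɔlotabi].
If /p/ were underlying and a rule turned it into [b] before the NEG suffix, 'bird' would also alternate; but it has [p] in both [liŋinɔp] and [liŋinɔpi].
Therefore /b/ is basic and [p] is derived by word-final obstruent devoicing (voiced obstruents become voiceless word-finally).

/ʃɔlotab/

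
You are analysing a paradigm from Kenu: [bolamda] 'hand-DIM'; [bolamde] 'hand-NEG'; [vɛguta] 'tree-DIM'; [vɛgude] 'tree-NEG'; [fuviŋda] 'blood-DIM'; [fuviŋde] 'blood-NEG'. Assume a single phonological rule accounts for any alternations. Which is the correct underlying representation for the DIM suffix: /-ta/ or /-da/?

/-ta/

The DIM suffix surfaces as [-da] and [-ta], depending on the final segment of the stem.
By contrast the NEG suffix keeps its initial [d] throughout — that segment must be underlying.
So the underlying form is /-ta/, and voiceless stops become voiced after a nasal.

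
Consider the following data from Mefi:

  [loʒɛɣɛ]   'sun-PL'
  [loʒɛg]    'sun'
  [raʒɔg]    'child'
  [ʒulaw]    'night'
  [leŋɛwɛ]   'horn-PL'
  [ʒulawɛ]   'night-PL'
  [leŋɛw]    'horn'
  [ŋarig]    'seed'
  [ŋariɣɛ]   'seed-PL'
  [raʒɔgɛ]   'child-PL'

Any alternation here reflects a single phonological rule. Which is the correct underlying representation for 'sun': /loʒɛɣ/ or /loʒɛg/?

/loʒɛɣ/

The root 'sun' surfaces as [loʒɛɣɛ] and [loʒɛg], with a stem-final [ɣ] ~ [g] alternation.
But 'child' keeps [g] in both environments ([raʒɔgɛ], [raʒɔg]), so there is no rule changing /g/ to [ɣ] before the PL suffix.
The alternation reflects word-final hardening: voiced fricatives become stops word-finally. /ɣ/ is underlying.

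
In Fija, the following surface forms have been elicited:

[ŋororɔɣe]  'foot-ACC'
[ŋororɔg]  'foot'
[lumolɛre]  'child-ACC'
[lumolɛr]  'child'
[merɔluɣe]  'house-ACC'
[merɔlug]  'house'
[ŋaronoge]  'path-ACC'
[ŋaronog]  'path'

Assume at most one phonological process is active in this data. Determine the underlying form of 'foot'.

'foot' shows [ɣ] ~ [g] at the end of the stem ([ŋororɔɣe] vs [ŋororɔg]).
Compare 'path', with invariant [g] in [ŋaronoge] and [ŋaronog]: an analysis with underlying /g/ and a rule producing [ɣ] before the ACC suffix would wrongly predict alternation here too.
The underlying segment must be /ɣ/; voiced fricatives become stops word-finally, yielding [g] there.
Hence 'foot' is /ŋororɔɣ/ underlyingly.

/ŋororɔɣ/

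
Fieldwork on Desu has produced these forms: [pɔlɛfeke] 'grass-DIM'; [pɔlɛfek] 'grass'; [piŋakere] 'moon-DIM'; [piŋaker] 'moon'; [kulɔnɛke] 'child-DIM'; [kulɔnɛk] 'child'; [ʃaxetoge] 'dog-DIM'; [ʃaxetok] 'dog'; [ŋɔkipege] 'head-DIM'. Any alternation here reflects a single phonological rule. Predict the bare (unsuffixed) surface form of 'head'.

The stem for 'dog' ends in [g] in [ʃaxetoge] but [k] in [ʃaxetok].
But 'child' keeps [k] in both environments ([kulɔnɛke], [kulɔnɛk]), so there is no rule changing /k/ to [g] before the DIM suffix.
Therefore /g/ is basic and [k] is derived by word-final obstruent devoicing (voiced obstruents become voiceless word-finally).
From [ŋɔkipege] the stem 'head' is /ŋɔkipeg/; word-finally this yields [ŋɔkipek].

[ŋɔkipek]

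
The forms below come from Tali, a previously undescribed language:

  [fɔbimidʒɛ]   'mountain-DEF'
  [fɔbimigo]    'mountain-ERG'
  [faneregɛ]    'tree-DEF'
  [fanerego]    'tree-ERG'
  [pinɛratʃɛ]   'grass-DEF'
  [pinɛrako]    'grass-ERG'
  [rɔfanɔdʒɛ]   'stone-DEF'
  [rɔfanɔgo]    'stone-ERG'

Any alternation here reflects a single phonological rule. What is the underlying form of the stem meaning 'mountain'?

In [fɔbimidʒɛ] and [fɔbimigo] the final segment of 'mountain' alternates: [dʒ] ~ [g].
If /g/ were underlying and a rule turned it into [dʒ] before the DEF suffix, 'tree' would also alternate; but it has [g] in both [faneregɛ] and [fanerego].
The alternation reflects depalatalization: palato-alveolar /tʃ/ and /dʒ/ become [k] and [g] when no front vowel follows. /dʒ/ is underlying.
The underlying form of 'mountain' is therefore /fɔbimidʒ/.

/fɔbimidʒ/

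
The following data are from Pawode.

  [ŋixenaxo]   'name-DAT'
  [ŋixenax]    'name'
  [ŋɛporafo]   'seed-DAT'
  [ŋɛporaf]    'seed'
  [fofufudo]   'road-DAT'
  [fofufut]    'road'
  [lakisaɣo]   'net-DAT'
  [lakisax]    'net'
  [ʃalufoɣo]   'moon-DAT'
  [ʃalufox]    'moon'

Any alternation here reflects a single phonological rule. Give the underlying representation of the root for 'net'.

/lakisaɣ/

'net' shows [ɣ] ~ [x] at the end of the stem ([lakisaɣo] vs [lakisax]).
If /x/ were underlying and a rule turned it into [ɣ] before the DAT suffix, 'name' would also alternate; but it has [x] in both [ŋixenaxo] and [ŋixenax].
Therefore /ɣ/ is basic and [x] is derived by word-final obstruent devoicing (voiced obstruents become voiceless word-finally).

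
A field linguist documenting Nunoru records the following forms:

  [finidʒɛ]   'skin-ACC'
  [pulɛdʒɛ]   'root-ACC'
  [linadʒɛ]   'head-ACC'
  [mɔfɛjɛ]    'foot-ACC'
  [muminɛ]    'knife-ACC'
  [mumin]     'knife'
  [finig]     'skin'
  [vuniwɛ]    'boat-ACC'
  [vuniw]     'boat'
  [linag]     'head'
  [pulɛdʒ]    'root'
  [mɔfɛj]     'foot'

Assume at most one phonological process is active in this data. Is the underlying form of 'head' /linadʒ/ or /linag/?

/linag/

The stem for 'head' ends in [dʒ] in [linadʒɛ] but [g] in [linag].
The stem 'root' ([pulɛdʒɛ], [pulɛdʒ]) shows [dʒ] unchanged in both environments, so [dʒ] cannot be basic with [g] derived in isolation.
So /g/ is underlying, and a rule of palatalization before a front vowel — /g/ becomes palato-alveolar [dʒ] before a front vowel — gives [dʒ].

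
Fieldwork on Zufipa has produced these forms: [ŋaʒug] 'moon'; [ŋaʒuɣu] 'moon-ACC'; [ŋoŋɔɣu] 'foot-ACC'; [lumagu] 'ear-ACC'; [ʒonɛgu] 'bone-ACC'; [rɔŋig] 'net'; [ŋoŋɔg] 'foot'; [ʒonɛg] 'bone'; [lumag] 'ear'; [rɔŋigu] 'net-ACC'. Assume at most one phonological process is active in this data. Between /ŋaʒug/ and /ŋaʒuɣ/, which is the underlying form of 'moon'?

/ŋaʒuɣ/

The stem for 'moon' ends in [ɣ] in [ŋaʒuɣu] but [g] in [ŋaʒug].
Compare 'ear', with invariant [g] in [lumagu] and [lumag]: an analysis with underlying /g/ and a rule producing [ɣ] before the ACC suffix would wrongly predict alternation here too.
Therefore /ɣ/ is basic and [g] is derived by word-final hardening (voiced fricatives become stops word-finally).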